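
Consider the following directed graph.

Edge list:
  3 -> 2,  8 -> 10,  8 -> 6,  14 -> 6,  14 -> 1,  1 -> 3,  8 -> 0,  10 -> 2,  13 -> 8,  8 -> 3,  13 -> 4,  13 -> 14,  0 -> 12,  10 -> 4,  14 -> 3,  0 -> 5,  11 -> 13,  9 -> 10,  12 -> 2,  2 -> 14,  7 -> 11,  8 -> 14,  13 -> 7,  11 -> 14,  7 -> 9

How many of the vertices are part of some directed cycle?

A vertex is on a directed cycle iff it belongs to a strongly connected component of size ≥ 2 (or has a self-loop).
The vertices on cycles are {1, 2, 3, 7, 11, 13, 14} — 7 in total.

7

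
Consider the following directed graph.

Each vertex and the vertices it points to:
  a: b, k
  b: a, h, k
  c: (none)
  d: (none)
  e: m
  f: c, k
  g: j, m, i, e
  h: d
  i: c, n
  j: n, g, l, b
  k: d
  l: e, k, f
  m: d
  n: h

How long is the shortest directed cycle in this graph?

2

For each vertex v, BFS finds the shortest path from v back to v.
The shortest such closed walk is j → g → j, length 2.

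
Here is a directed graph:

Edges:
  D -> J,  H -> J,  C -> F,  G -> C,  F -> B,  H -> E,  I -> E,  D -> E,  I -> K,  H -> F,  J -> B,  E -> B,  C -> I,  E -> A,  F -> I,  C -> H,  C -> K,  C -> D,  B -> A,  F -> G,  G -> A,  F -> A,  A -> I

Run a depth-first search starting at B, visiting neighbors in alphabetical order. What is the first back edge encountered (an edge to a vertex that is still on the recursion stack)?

E->A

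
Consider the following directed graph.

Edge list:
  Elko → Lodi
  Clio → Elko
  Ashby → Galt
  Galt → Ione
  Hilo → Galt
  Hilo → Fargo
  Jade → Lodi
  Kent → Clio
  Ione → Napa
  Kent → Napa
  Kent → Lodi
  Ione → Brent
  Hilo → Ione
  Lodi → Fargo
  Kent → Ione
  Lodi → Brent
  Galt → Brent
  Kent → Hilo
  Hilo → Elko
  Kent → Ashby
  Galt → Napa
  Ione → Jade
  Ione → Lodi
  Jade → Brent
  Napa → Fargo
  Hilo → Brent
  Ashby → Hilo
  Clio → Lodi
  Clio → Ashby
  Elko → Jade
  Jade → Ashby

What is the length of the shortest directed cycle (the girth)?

4

For each vertex v, BFS finds the shortest path from v back to v.
The shortest such closed walk is Ashby → Galt → Ione → Jade → Ashby, length 4.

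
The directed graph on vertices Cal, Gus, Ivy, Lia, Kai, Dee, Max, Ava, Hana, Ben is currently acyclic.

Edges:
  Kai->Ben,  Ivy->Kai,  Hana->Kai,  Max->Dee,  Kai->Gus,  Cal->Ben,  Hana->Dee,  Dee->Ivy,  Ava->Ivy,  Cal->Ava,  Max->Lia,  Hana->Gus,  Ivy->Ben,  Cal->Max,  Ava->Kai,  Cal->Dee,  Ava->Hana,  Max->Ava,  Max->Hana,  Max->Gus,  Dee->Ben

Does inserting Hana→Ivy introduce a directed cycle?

No

Adding Hana→Ivy creates a cycle iff Ivy can already reach Hana.
Explore from Ivy: no path reaches Hana. The graph stays acyclic.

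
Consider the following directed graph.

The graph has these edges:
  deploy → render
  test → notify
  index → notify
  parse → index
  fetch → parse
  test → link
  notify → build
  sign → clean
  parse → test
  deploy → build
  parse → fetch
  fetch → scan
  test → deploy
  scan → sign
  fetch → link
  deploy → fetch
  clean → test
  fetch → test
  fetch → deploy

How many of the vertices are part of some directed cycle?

7

A vertex is on a directed cycle iff it belongs to a strongly connected component of size ≥ 2 (or has a self-loop).
The vertices on cycles are {scan, sign, test, clean, fetch, parse, deploy} — 7 in total.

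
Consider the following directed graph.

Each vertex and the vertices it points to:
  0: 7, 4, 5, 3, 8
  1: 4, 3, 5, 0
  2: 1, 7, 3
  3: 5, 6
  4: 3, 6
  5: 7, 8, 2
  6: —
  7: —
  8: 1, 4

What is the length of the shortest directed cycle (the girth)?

For each vertex v, BFS finds the shortest path from v back to v.
The shortest such closed walk is 5 → 2 → 1 → 5, length 3.

3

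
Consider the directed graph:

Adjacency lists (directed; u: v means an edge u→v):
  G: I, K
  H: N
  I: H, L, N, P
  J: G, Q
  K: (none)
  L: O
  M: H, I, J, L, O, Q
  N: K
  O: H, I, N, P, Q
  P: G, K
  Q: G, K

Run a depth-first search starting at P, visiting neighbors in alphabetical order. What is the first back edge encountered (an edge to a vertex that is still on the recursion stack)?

DFS from P (visiting neighbors in alphabetical order); mark gray on enter, black on exit:
P gray
  G gray
    I gray
      H gray
        N gray
          K gray
          K black
        N black
      H black
      L gray
        O gray
          O→H: H black — skip
          O→I: I is gray → back edge
First back edge: O → I.

O->I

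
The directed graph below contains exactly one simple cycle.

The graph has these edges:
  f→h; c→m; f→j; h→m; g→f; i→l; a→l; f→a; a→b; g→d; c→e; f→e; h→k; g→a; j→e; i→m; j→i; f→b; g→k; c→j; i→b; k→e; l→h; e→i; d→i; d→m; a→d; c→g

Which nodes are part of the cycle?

DFS with gray/black marking from k:
k gray
  e gray
    i gray
      l gray
        h gray
          m gray
          m black
          h→k: k is gray → back edge
Back edge closes the cycle k → e → i → l → h → k; its vertices are {e, h, i, k, l}.

e, h, i, k, l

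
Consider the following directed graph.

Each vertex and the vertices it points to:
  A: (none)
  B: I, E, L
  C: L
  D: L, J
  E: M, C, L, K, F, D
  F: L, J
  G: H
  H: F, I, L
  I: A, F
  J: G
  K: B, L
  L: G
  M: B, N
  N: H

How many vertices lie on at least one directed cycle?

10

A vertex is on a directed cycle iff it belongs to a strongly connected component of size ≥ 2 (or has a self-loop).
The vertices on cycles are {B, E, F, G, H, I, J, K, L, M} — 10 in total.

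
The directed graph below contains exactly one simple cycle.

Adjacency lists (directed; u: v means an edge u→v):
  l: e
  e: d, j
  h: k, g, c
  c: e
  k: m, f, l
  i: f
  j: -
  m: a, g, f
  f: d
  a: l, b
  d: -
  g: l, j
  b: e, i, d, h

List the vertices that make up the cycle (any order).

DFS with gray/black marking from m:
m gray
  a gray
    l gray
      e gray
        d gray
        d black
        j gray
        j black
      e black
    l black
    b gray
      b→e: e black — skip
      i gray
        f gray
          f→d: d black — skip
        f black
      i black
      b→d: d black — skip
      h gray
        k gray
          k→m: m is gray → back edge
Back edge closes the cycle m → a → b → h → k → m; its vertices are {a, b, h, k, m}.

a, b, h, k, m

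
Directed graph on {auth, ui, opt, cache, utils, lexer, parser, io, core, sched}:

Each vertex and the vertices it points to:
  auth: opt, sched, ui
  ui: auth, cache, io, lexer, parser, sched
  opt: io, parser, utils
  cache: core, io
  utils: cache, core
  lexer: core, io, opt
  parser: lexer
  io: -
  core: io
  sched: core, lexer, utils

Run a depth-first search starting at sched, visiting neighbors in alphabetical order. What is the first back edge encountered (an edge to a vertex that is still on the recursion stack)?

parser->lexer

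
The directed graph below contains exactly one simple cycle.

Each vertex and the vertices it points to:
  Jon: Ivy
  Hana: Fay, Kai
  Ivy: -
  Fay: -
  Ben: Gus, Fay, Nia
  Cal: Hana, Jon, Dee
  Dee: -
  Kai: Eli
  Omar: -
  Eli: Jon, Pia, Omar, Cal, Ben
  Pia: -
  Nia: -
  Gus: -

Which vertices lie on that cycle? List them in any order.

Cal, Eli, Kai, Hana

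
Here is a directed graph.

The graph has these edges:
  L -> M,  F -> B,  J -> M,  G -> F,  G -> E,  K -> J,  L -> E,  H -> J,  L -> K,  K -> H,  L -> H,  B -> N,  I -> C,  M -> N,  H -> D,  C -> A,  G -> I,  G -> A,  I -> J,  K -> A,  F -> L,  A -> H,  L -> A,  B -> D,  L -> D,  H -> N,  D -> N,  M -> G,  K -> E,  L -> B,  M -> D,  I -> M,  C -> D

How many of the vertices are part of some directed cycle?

10

A vertex is on a directed cycle iff it belongs to a strongly connected component of size ≥ 2 (or has a self-loop).
The vertices on cycles are {A, C, F, G, H, I, J, K, L, M} — 10 in total.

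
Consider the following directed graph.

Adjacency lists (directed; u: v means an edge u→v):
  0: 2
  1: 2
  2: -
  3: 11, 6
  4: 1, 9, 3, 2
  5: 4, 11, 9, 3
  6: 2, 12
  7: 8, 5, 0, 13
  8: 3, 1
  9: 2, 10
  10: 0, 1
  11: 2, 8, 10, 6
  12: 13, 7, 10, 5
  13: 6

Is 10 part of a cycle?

10 lies on a cycle iff there is a path from 10 back to itself.
Exploring from 10, it never reaches itself; equivalently, its strongly connected component is a singleton.

No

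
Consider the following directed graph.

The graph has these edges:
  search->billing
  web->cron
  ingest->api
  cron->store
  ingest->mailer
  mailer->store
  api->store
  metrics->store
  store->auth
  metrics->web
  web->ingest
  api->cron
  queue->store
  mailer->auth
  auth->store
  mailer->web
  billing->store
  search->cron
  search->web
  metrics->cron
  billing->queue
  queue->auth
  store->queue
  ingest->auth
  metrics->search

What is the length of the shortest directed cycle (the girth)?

For each vertex v, BFS finds the shortest path from v back to v.
The shortest such closed walk is queue → store → queue, length 2.

2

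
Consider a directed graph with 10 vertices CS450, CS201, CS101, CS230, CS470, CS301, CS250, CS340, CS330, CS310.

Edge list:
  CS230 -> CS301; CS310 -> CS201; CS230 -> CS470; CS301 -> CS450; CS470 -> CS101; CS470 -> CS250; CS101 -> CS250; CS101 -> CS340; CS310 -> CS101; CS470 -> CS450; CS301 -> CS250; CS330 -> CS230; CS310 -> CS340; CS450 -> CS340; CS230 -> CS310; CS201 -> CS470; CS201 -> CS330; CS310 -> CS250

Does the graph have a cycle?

Yes

DFS with white/gray/black marking, starting from CS101:
CS101 gray
  CS340 gray
  CS340 black
  CS250 gray
  CS250 black
CS101 black
CS450 gray
  CS450→CS340: CS340 black — skip
CS450 black
CS201 gray
  CS470 gray
    CS470→CS250: CS250 black — skip
    CS470→CS101: CS101 black — skip
    CS470→CS450: CS450 black — skip
  CS470 black
  CS330 gray
    CS230 gray
      CS310 gray
        CS310→CS201: CS201 is gray → back edge
Back edge found, so a cycle exists: CS201 → CS330 → CS230 → CS310 → CS201.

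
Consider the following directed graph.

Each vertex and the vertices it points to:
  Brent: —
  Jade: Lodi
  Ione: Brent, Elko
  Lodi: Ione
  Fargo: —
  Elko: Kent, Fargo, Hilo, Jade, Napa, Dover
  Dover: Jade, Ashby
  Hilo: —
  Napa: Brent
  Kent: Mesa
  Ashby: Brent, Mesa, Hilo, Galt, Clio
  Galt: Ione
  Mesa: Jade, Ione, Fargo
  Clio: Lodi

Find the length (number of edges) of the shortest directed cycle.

4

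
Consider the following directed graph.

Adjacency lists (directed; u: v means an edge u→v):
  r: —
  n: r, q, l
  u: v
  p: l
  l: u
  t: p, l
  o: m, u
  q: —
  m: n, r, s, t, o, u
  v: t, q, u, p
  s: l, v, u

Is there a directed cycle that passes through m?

Yes

m is on a cycle iff m can reach itself via ≥1 edge.
m → o → m — yes.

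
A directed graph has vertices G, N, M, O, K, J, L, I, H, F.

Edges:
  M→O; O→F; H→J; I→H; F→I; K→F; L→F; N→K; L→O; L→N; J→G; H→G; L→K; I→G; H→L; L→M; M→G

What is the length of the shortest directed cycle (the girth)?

4

For each vertex v, BFS finds the shortest path from v back to v.
The shortest such closed walk is L → F → I → H → L, length 4.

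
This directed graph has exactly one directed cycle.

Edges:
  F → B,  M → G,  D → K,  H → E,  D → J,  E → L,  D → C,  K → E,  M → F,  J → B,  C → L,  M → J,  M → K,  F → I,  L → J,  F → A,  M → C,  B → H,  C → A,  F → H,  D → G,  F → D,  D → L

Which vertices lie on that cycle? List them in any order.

B, E, H, J, L

DFS with gray/black marking from B:
B gray
  H gray
    E gray
      L gray
        J gray
          J→B: B is gray → back edge
Back edge closes the cycle B → H → E → L → J → B; its vertices are {B, E, H, J, L}.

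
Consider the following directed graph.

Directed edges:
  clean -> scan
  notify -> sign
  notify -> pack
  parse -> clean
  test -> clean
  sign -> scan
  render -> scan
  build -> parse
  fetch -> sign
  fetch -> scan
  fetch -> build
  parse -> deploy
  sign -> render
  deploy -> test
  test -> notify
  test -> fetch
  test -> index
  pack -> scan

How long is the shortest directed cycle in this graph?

5

For each vertex v, BFS finds the shortest path from v back to v.
The shortest such closed walk is test → fetch → build → parse → deploy → test, length 5.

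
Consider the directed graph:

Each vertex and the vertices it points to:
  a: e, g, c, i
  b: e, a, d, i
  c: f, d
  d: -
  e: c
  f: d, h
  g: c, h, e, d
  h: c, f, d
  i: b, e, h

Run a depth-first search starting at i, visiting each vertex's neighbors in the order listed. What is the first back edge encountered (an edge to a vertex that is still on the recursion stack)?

DFS from i (visiting each vertex's neighbors in the order listed); mark gray on enter, black on exit:
i gray
  b gray
    e gray
      c gray
        f gray
          d gray
          d black
          h gray
            h→c: c is gray → back edge
First back edge: h → c.

h->c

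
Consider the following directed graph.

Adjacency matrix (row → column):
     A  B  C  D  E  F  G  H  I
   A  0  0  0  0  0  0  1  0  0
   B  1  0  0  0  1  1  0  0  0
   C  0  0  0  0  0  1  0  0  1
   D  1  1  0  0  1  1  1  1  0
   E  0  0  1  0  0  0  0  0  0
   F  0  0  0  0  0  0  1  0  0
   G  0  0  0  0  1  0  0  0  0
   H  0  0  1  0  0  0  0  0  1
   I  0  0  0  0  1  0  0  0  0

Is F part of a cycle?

Yes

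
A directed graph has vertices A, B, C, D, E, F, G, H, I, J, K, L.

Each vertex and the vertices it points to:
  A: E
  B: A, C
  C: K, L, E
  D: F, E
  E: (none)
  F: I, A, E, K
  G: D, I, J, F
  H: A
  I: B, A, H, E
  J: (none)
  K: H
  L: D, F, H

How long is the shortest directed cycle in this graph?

5

For each vertex v, BFS finds the shortest path from v back to v.
The shortest such closed walk is I → B → C → L → F → I, length 5.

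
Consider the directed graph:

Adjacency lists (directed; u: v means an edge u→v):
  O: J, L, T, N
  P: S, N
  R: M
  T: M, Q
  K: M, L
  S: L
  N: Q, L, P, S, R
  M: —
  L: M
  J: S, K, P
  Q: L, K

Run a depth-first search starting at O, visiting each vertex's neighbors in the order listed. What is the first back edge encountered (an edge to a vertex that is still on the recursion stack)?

N→P

DFS from O (visiting each vertex's neighbors in the order listed); mark gray on enter, black on exit:
O gray
  J gray
    S gray
      L gray
        M gray
        M black
      L black
    S black
    K gray
      K→M: M black — skip
      K→L: L black — skip
    K black
    P gray
      P→S: S black — skip
      N gray
        Q gray
          Q→L: L black — skip
          Q→K: K black — skip
        Q black
        N→L: L black — skip
        N→P: P is gray → back edge
First back edge: N → P.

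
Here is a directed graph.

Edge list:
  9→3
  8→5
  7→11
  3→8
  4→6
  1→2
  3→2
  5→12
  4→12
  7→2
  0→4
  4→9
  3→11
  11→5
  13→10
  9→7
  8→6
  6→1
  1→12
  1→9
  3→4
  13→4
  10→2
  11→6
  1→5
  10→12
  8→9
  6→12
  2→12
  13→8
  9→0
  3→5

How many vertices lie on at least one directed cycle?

9

A vertex is on a directed cycle iff it belongs to a strongly connected component of size ≥ 2 (or has a self-loop).
The vertices on cycles are {0, 1, 3, 4, 6, 7, 8, 9, 11} — 9 in total.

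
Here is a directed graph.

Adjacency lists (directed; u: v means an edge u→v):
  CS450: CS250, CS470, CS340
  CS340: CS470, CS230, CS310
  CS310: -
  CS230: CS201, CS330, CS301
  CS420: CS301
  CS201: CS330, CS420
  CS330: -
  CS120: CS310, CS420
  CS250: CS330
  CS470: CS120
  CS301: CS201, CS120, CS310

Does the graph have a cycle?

DFS with white/gray/black marking, starting from CS250:
CS250 gray
  CS330 gray
  CS330 black
CS250 black
CS450 gray
  CS450→CS250: CS250 black — skip
  CS470 gray
    CS120 gray
      CS310 gray
      CS310 black
      CS420 gray
        CS301 gray
          CS201 gray
            CS201→CS330: CS330 black — skip
            CS201→CS420: CS420 is gray → back edge
Back edge found, so a cycle exists: CS420 → CS301 → CS201 → CS420.

Yes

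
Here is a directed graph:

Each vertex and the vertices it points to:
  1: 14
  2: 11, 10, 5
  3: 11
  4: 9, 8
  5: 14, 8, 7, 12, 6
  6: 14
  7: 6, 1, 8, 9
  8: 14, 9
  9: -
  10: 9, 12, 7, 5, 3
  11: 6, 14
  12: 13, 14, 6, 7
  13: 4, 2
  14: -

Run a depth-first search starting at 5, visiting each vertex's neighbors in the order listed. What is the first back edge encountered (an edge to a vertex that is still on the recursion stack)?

10→12

DFS from 5 (visiting each vertex's neighbors in the order listed); mark gray on enter, black on exit:
5 gray
  14 gray
  14 black
  8 gray
    8→14: 14 black — skip
    9 gray
    9 black
  8 black
  7 gray
    6 gray
      6→14: 14 black — skip
    6 black
    1 gray
      1→14: 14 black — skip
    1 black
    7→8: 8 black — skip
    7→9: 9 black — skip
  7 black
  12 gray
    13 gray
      4 gray
        4→9: 9 black — skip
        4→8: 8 black — skip
      4 black
      2 gray
        11 gray
          11→6: 6 black — skip
          11→14: 14 black — skip
        11 black
        10 gray
          10→9: 9 black — skip
          10→12: 12 is gray → back edge
First back edge: 10 → 12.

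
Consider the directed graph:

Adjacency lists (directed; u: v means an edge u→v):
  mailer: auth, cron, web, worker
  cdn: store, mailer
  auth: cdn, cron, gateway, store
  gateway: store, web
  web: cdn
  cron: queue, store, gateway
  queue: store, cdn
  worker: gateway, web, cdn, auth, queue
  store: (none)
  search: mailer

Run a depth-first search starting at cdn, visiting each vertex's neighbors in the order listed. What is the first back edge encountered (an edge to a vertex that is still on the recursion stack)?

auth->cdn

DFS from cdn (visiting each vertex's neighbors in the order listed); mark gray on enter, black on exit:
cdn gray
  store gray
  store black
  mailer gray
    auth gray
      auth→cdn: cdn is gray → back edge
First back edge: auth → cdn.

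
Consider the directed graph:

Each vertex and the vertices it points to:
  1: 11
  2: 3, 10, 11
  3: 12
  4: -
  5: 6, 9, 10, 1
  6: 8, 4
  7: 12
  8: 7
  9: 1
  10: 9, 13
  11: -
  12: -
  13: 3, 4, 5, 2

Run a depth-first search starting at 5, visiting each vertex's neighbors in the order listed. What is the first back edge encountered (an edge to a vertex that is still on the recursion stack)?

DFS from 5 (visiting each vertex's neighbors in the order listed); mark gray on enter, black on exit:
5 gray
  6 gray
    8 gray
      7 gray
        12 gray
        12 black
      7 black
    8 black
    4 gray
    4 black
  6 black
  9 gray
    1 gray
      11 gray
      11 black
    1 black
  9 black
  10 gray
    10→9: 9 black — skip
    13 gray
      3 gray
        3→12: 12 black — skip
      3 black
      13→4: 4 black — skip
      13→5: 5 is gray → back edge
First back edge: 13 → 5.

13->5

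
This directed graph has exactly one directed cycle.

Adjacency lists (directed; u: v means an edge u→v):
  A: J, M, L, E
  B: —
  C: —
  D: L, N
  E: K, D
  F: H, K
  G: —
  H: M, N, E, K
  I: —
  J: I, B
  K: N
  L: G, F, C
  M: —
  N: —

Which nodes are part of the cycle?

D, E, F, H, L

DFS with gray/black marking from L:
L gray
  G gray
  G black
  F gray
    H gray
      M gray
      M black
      N gray
      N black
      E gray
        K gray
          K→N: N black — skip
        K black
        D gray
          D→L: L is gray → back edge
Back edge closes the cycle L → F → H → E → D → L; its vertices are {D, E, F, H, L}.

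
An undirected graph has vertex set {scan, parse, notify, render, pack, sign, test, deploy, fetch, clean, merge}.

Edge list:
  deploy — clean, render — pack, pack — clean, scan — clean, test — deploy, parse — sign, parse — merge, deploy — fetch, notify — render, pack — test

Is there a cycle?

Yes

DFS, tracking each vertex's parent; an edge to a visited non-parent vertex closes a cycle.
Start from scan:
visit scan (parent –)
  visit clean (parent scan)
    clean–scan: parent, skip
    visit deploy (parent clean)
      visit test (parent deploy)
        visit pack (parent test)
          pack–clean: clean visited and ≠ parent → cycle
Cycle: clean – deploy – test – pack – clean.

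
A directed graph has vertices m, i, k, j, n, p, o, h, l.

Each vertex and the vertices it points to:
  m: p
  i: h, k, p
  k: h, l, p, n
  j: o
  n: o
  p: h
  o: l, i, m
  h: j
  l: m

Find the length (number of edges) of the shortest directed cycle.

4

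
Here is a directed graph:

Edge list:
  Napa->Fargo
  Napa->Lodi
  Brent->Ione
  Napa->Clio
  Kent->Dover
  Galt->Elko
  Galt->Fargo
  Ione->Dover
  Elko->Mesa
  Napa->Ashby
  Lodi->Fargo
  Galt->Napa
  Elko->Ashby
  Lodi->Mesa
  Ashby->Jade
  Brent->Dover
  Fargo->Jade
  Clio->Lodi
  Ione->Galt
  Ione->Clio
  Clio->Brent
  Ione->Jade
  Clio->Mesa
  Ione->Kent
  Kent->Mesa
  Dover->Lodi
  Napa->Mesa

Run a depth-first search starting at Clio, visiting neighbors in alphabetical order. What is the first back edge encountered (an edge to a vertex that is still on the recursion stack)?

Ione→Clio

DFS from Clio (visiting neighbors in alphabetical order); mark gray on enter, black on exit:
Clio gray
  Brent gray
    Dover gray
      Lodi gray
        Fargo gray
          Jade gray
          Jade black
        Fargo black
        Mesa gray
        Mesa black
      Lodi black
    Dover black
    Ione gray
      Ione→Clio: Clio is gray → back edge
First back edge: Ione → Clio.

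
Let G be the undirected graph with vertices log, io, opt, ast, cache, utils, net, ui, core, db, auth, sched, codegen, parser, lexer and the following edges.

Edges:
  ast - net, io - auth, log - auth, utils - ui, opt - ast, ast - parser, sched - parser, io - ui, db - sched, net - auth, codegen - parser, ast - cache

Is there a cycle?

DFS, tracking each vertex's parent; an edge to a visited non-parent vertex closes a cycle.
Start from sched:
visit sched (parent –)
  visit parser (parent sched)
    visit ast (parent parser)
      visit net (parent ast)
        visit auth (parent net)
          visit io (parent auth)
            io–auth: parent, skip
            visit ui (parent io)
              ui–io: parent, skip
              visit utils (parent ui)
                utils–ui: parent, skip
          visit log (parent auth)
            log–auth: parent, skip
          auth–net: parent, skip
        net–ast: parent, skip
      visit cache (parent ast)
        cache–ast: parent, skip
      ast–parser: parent, skip
      visit opt (parent ast)
        opt–ast: parent, skip
    visit codegen (parent parser)
      codegen–parser: parent, skip
    parser–sched: parent, skip
  visit db (parent sched)
    db–sched: parent, skip
visit core (parent –)
visit lexer (parent –)
No non-parent visited neighbor found — the graph is a forest.

No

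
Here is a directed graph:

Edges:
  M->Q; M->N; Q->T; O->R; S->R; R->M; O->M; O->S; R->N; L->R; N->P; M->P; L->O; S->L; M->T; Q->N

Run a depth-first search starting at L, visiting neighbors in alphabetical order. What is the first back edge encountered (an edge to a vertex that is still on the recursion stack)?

S→L

DFS from L (visiting neighbors in alphabetical order); mark gray on enter, black on exit:
L gray
  O gray
    M gray
      N gray
        P gray
        P black
      N black
      M→P: P black — skip
      Q gray
        Q→N: N black — skip
        T gray
        T black
      Q black
      M→T: T black — skip
    M black
    R gray
      R→M: M black — skip
      R→N: N black — skip
    R black
    S gray
      S→L: L is gray → back edge
First back edge: S → L.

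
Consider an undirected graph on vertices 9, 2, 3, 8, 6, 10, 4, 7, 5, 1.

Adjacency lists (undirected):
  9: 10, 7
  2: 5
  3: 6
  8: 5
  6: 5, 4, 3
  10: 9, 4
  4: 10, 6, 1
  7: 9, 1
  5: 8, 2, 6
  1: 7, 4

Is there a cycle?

DFS, tracking each vertex's parent; an edge to a visited non-parent vertex closes a cycle.
Start from 3:
visit 3 (parent –)
  visit 6 (parent 3)
    visit 5 (parent 6)
      visit 8 (parent 5)
        8–5: parent, skip
      visit 2 (parent 5)
        2–5: parent, skip
      5–6: parent, skip
    visit 4 (parent 6)
      visit 10 (parent 4)
        visit 9 (parent 10)
          9–10: parent, skip
          visit 7 (parent 9)
            7–9: parent, skip
            visit 1 (parent 7)
              1–7: parent, skip
              1–4: 4 visited and ≠ parent → cycle
Cycle: 4 – 10 – 9 – 7 – 1 – 4.

Yes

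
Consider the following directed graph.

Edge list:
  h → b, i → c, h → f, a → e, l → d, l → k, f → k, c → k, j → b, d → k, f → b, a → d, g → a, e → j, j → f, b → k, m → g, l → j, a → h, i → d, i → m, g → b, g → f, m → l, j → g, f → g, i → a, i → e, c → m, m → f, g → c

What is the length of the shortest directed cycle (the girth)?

For each vertex v, BFS finds the shortest path from v back to v.
The shortest such closed walk is f → g → f, length 2.

2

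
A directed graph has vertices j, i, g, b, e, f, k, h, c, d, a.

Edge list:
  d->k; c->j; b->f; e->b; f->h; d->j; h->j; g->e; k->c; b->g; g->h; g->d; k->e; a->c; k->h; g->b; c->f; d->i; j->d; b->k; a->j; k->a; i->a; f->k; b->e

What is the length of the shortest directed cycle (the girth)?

For each vertex v, BFS finds the shortest path from v back to v.
The shortest such closed walk is b → e → b, length 2.

2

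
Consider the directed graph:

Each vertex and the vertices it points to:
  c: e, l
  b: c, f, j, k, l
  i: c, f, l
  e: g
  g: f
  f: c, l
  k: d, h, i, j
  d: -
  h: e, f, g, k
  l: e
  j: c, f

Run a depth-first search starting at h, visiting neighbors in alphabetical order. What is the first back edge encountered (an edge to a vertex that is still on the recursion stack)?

c→e

DFS from h (visiting neighbors in alphabetical order); mark gray on enter, black on exit:
h gray
  e gray
    g gray
      f gray
        c gray
          c→e: e is gray → back edge
First back edge: c → e.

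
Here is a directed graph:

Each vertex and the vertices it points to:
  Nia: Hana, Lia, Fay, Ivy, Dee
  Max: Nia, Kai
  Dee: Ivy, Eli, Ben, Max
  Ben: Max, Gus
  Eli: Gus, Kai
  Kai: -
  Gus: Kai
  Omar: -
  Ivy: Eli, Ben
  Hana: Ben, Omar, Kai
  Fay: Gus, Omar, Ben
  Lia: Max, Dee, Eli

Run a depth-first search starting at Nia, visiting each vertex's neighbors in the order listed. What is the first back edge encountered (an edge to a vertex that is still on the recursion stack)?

Max->Nia

DFS from Nia (visiting each vertex's neighbors in the order listed); mark gray on enter, black on exit:
Nia gray
  Hana gray
    Ben gray
      Max gray
        Max→Nia: Nia is gray → back edge
First back edge: Max → Nia.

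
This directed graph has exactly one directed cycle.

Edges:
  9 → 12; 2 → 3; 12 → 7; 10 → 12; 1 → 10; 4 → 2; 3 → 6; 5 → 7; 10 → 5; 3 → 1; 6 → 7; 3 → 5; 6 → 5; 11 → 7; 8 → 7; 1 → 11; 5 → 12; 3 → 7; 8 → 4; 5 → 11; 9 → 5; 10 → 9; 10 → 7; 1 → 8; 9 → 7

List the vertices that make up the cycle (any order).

1, 2, 3, 4, 8

DFS with gray/black marking from 3:
3 gray
  1 gray
    8 gray
      7 gray
      7 black
      4 gray
        2 gray
          2→3: 3 is gray → back edge
Back edge closes the cycle 3 → 1 → 8 → 4 → 2 → 3; its vertices are {1, 2, 3, 4, 8}.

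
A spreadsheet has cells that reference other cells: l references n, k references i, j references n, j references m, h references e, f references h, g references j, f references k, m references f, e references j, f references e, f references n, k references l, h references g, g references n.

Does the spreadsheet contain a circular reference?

DFS with white/gray/black marking, starting from j:
j gray
  m gray
    f gray
      n gray
      n black
      k gray
        i gray
        i black
        l gray
          l→n: n black — skip
        l black
      k black
      e gray
        e→j: j is gray → back edge
Back edge found, so a cycle exists: j → m → f → e → j.

Yes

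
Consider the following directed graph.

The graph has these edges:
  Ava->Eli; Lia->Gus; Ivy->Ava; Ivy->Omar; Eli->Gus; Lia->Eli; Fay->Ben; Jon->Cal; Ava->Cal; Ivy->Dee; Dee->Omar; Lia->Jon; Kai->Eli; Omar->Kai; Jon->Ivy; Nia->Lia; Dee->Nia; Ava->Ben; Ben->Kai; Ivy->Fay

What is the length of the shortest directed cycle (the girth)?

5

For each vertex v, BFS finds the shortest path from v back to v.
The shortest such closed walk is Jon → Ivy → Dee → Nia → Lia → Jon, length 5.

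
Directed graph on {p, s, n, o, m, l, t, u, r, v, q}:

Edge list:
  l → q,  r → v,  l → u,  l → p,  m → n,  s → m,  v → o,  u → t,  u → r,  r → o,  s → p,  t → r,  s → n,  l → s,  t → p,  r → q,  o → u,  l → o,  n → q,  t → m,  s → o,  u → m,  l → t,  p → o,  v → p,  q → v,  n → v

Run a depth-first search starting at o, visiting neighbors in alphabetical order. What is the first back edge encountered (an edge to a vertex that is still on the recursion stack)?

DFS from o (visiting neighbors in alphabetical order); mark gray on enter, black on exit:
o gray
  u gray
    m gray
      n gray
        q gray
          v gray
            v→o: o is gray → back edge
First back edge: v → o.

v→o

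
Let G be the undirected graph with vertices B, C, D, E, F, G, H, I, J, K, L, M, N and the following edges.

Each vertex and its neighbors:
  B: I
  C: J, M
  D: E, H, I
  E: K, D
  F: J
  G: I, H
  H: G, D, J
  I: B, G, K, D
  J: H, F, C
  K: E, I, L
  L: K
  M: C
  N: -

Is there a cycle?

DFS, tracking each vertex's parent; an edge to a visited non-parent vertex closes a cycle.
Start from F:
visit F (parent –)
  visit J (parent F)
    visit H (parent J)
      visit G (parent H)
        visit I (parent G)
          visit B (parent I)
            B–I: parent, skip
          I–G: parent, skip
          visit K (parent I)
            visit E (parent K)
              E–K: parent, skip
              visit D (parent E)
                D–E: parent, skip
                D–H: H visited and ≠ parent → cycle
Cycle: H – G – I – K – E – D – H.

Yes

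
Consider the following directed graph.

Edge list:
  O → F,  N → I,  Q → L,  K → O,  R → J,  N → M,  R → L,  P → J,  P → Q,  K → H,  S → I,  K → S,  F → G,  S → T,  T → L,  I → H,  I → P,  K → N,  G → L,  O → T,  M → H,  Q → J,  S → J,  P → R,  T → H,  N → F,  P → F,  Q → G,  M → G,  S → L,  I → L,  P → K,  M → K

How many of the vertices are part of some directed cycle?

A vertex is on a directed cycle iff it belongs to a strongly connected component of size ≥ 2 (or has a self-loop).
The vertices on cycles are {I, K, M, N, P, S} — 6 in total.

6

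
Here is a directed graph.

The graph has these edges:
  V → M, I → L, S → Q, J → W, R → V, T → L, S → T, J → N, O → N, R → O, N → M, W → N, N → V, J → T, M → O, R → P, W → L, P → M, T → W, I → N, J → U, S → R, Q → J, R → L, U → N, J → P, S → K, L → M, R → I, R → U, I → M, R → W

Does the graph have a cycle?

Yes

DFS with white/gray/black marking, starting from U:
U gray
  N gray
    V gray
      M gray
        O gray
          O→N: N is gray → back edge
Back edge found, so a cycle exists: N → V → M → O → N.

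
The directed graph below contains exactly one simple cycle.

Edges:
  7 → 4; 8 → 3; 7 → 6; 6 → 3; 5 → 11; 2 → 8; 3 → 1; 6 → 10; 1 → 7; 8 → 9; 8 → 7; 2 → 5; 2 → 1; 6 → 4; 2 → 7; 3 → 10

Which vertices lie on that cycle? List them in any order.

1, 3, 6, 7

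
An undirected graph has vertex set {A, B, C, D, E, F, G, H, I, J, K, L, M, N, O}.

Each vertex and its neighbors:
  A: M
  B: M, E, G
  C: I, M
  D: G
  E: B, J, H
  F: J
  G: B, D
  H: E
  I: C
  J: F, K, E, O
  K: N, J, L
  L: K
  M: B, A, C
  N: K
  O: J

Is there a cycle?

DFS, tracking each vertex's parent; an edge to a visited non-parent vertex closes a cycle.
Start from I:
visit I (parent –)
  visit C (parent I)
    C–I: parent, skip
    visit M (parent C)
      visit B (parent M)
        B–M: parent, skip
        visit E (parent B)
          E–B: parent, skip
          visit J (parent E)
            visit F (parent J)
              F–J: parent, skip
            visit K (parent J)
              visit N (parent K)
                N–K: parent, skip
              K–J: parent, skip
              visit L (parent K)
                L–K: parent, skip
            J–E: parent, skip
            visit O (parent J)
              O–J: parent, skip
          visit H (parent E)
            H–E: parent, skip
        visit G (parent B)
          G–B: parent, skip
          visit D (parent G)
            D–G: parent, skip
      visit A (parent M)
        A–M: parent, skip
      M–C: parent, skip
No non-parent visited neighbor found — the graph is a forest.

No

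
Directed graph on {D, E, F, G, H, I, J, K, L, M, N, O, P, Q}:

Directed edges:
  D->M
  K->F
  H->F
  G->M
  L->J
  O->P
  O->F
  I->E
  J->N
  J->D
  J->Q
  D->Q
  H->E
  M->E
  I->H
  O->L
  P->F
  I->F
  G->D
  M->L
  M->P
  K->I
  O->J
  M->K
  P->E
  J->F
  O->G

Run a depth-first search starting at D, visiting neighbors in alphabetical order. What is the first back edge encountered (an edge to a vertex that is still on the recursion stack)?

J->D

DFS from D (visiting neighbors in alphabetical order); mark gray on enter, black on exit:
D gray
  M gray
    E gray
    E black
    K gray
      F gray
      F black
      I gray
        I→E: E black — skip
        I→F: F black — skip
        H gray
          H→E: E black — skip
          H→F: F black — skip
        H black
      I black
    K black
    L gray
      J gray
        J→D: D is gray → back edge
First back edge: J → D.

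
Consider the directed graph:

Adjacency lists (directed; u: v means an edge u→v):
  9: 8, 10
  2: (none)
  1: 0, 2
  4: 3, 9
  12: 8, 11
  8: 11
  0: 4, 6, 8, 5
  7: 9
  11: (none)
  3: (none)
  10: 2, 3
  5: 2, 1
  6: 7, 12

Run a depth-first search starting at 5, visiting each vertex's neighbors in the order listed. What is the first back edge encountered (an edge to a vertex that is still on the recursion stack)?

0→5

DFS from 5 (visiting each vertex's neighbors in the order listed); mark gray on enter, black on exit:
5 gray
  2 gray
  2 black
  1 gray
    0 gray
      4 gray
        3 gray
        3 black
        9 gray
          8 gray
            11 gray
            11 black
          8 black
          10 gray
            10→2: 2 black — skip
            10→3: 3 black — skip
          10 black
        9 black
      4 black
      6 gray
        7 gray
          7→9: 9 black — skip
        7 black
        12 gray
          12→8: 8 black — skip
          12→11: 11 black — skip
        12 black
      6 black
      0→8: 8 black — skip
      0→5: 5 is gray → back edge
First back edge: 0 → 5.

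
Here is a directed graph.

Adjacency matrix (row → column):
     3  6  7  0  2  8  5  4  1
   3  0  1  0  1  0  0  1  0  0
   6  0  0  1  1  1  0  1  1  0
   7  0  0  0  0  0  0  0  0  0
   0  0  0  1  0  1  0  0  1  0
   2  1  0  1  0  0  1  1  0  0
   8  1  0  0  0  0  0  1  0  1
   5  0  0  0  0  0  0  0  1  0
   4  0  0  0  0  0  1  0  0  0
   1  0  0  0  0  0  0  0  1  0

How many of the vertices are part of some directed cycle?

A vertex is on a directed cycle iff it belongs to a strongly connected component of size ≥ 2 (or has a self-loop).
The vertices on cycles are {0, 1, 2, 3, 4, 5, 6, 8} — 8 in total.

8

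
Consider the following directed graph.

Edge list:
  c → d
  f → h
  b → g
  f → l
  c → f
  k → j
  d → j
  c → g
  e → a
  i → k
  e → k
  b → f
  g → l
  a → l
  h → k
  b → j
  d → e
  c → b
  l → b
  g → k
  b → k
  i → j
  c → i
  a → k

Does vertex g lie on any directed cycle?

Yes

g is on a cycle iff g can reach itself via ≥1 edge.
g → l → b → g — yes.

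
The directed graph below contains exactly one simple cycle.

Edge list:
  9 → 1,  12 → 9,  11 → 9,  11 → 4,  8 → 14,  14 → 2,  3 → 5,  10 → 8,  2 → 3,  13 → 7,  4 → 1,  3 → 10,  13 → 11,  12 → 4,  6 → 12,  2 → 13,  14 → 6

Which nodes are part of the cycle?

DFS with gray/black marking from 14:
14 gray
  6 gray
    12 gray
      9 gray
        1 gray
        1 black
      9 black
      4 gray
        4→1: 1 black — skip
      4 black
    12 black
  6 black
  2 gray
    13 gray
      11 gray
        11→4: 4 black — skip
        11→9: 9 black — skip
      11 black
      7 gray
      7 black
    13 black
    3 gray
      5 gray
      5 black
      10 gray
        8 gray
          8→14: 14 is gray → back edge
Back edge closes the cycle 14 → 2 → 3 → 10 → 8 → 14; its vertices are {2, 3, 8, 10, 14}.

2, 3, 8, 10, 14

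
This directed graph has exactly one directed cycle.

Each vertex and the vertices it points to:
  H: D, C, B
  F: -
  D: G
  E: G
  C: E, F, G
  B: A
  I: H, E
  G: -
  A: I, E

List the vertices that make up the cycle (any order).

DFS with gray/black marking from H:
H gray
  D gray
    G gray
    G black
  D black
  C gray
    E gray
      E→G: G black — skip
    E black
    F gray
    F black
    C→G: G black — skip
  C black
  B gray
    A gray
      I gray
        I→H: H is gray → back edge
Back edge closes the cycle H → B → A → I → H; its vertices are {A, B, H, I}.

A, B, H, I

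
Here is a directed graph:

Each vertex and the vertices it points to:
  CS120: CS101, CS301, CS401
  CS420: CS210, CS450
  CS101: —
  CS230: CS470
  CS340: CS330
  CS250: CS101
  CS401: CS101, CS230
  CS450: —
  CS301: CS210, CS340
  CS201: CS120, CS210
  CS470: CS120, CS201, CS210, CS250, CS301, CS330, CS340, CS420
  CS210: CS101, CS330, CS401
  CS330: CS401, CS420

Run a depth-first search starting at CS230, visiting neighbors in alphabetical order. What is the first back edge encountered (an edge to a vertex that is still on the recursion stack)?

DFS from CS230 (visiting neighbors in alphabetical order); mark gray on enter, black on exit:
CS230 gray
  CS470 gray
    CS120 gray
      CS101 gray
      CS101 black
      CS301 gray
        CS210 gray
          CS210→CS101: CS101 black — skip
          CS330 gray
            CS401 gray
              CS401→CS101: CS101 black — skip
              CS401→CS230: CS230 is gray → back edge
First back edge: CS401 → CS230.

CS401→CS230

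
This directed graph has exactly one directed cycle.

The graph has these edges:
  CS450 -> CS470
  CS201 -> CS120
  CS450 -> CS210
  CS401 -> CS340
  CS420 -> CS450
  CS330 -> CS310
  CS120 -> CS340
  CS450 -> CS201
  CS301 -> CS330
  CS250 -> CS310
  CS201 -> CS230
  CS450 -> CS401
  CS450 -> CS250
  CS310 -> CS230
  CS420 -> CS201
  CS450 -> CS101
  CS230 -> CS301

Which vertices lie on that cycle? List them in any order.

CS230, CS301, CS310, CS330

DFS with gray/black marking from CS230:
CS230 gray
  CS301 gray
    CS330 gray
      CS310 gray
        CS310→CS230: CS230 is gray → back edge
Back edge closes the cycle CS230 → CS301 → CS330 → CS310 → CS230; its vertices are {CS230, CS301, CS310, CS330}.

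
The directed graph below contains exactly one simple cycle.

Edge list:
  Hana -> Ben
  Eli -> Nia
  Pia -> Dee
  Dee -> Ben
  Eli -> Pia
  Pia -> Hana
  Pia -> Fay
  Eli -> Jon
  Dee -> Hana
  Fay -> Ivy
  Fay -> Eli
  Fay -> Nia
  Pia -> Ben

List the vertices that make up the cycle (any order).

Eli, Fay, Pia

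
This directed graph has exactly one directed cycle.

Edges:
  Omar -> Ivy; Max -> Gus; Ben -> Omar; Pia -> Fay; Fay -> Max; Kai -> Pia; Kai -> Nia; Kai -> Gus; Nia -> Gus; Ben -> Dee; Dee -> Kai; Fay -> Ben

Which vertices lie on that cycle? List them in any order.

Ben, Dee, Fay, Kai, Pia

DFS with gray/black marking from Ben:
Ben gray
  Dee gray
    Kai gray
      Nia gray
        Gus gray
        Gus black
      Nia black
      Pia gray
        Fay gray
          Max gray
            Max→Gus: Gus black — skip
          Max black
          Fay→Ben: Ben is gray → back edge
Back edge closes the cycle Ben → Dee → Kai → Pia → Fay → Ben; its vertices are {Ben, Dee, Fay, Kai, Pia}.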